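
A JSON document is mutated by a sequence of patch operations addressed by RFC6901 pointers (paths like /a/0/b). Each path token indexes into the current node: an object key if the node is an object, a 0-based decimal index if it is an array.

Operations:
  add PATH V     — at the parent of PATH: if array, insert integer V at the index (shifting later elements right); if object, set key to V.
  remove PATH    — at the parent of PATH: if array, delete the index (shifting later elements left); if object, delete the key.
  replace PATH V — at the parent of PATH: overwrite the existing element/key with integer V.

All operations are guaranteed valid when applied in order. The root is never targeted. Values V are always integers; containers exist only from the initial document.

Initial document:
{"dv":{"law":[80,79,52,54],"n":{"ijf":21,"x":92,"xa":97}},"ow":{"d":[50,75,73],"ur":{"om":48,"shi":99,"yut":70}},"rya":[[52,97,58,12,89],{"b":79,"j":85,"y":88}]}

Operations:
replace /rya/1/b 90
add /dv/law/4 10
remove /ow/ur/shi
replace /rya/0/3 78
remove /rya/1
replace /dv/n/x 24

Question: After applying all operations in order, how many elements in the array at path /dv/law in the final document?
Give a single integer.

After op 1 (replace /rya/1/b 90): {"dv":{"law":[80,79,52,54],"n":{"ijf":21,"x":92,"xa":97}},"ow":{"d":[50,75,73],"ur":{"om":48,"shi":99,"yut":70}},"rya":[[52,97,58,12,89],{"b":90,"j":85,"y":88}]}
After op 2 (add /dv/law/4 10): {"dv":{"law":[80,79,52,54,10],"n":{"ijf":21,"x":92,"xa":97}},"ow":{"d":[50,75,73],"ur":{"om":48,"shi":99,"yut":70}},"rya":[[52,97,58,12,89],{"b":90,"j":85,"y":88}]}
After op 3 (remove /ow/ur/shi): {"dv":{"law":[80,79,52,54,10],"n":{"ijf":21,"x":92,"xa":97}},"ow":{"d":[50,75,73],"ur":{"om":48,"yut":70}},"rya":[[52,97,58,12,89],{"b":90,"j":85,"y":88}]}
After op 4 (replace /rya/0/3 78): {"dv":{"law":[80,79,52,54,10],"n":{"ijf":21,"x":92,"xa":97}},"ow":{"d":[50,75,73],"ur":{"om":48,"yut":70}},"rya":[[52,97,58,78,89],{"b":90,"j":85,"y":88}]}
After op 5 (remove /rya/1): {"dv":{"law":[80,79,52,54,10],"n":{"ijf":21,"x":92,"xa":97}},"ow":{"d":[50,75,73],"ur":{"om":48,"yut":70}},"rya":[[52,97,58,78,89]]}
After op 6 (replace /dv/n/x 24): {"dv":{"law":[80,79,52,54,10],"n":{"ijf":21,"x":24,"xa":97}},"ow":{"d":[50,75,73],"ur":{"om":48,"yut":70}},"rya":[[52,97,58,78,89]]}
Size at path /dv/law: 5

Answer: 5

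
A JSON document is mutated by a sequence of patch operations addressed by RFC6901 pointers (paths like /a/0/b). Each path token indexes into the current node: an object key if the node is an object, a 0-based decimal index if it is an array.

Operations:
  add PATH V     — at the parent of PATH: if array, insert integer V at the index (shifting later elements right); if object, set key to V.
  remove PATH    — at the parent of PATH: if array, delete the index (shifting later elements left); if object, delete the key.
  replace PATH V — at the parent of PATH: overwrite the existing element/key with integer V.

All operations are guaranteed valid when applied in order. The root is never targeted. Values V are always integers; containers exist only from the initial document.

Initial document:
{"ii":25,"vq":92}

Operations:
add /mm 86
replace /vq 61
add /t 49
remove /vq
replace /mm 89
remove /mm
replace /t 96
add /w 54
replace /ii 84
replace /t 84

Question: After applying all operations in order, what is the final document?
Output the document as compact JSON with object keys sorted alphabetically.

After op 1 (add /mm 86): {"ii":25,"mm":86,"vq":92}
After op 2 (replace /vq 61): {"ii":25,"mm":86,"vq":61}
After op 3 (add /t 49): {"ii":25,"mm":86,"t":49,"vq":61}
After op 4 (remove /vq): {"ii":25,"mm":86,"t":49}
After op 5 (replace /mm 89): {"ii":25,"mm":89,"t":49}
After op 6 (remove /mm): {"ii":25,"t":49}
After op 7 (replace /t 96): {"ii":25,"t":96}
After op 8 (add /w 54): {"ii":25,"t":96,"w":54}
After op 9 (replace /ii 84): {"ii":84,"t":96,"w":54}
After op 10 (replace /t 84): {"ii":84,"t":84,"w":54}

Answer: {"ii":84,"t":84,"w":54}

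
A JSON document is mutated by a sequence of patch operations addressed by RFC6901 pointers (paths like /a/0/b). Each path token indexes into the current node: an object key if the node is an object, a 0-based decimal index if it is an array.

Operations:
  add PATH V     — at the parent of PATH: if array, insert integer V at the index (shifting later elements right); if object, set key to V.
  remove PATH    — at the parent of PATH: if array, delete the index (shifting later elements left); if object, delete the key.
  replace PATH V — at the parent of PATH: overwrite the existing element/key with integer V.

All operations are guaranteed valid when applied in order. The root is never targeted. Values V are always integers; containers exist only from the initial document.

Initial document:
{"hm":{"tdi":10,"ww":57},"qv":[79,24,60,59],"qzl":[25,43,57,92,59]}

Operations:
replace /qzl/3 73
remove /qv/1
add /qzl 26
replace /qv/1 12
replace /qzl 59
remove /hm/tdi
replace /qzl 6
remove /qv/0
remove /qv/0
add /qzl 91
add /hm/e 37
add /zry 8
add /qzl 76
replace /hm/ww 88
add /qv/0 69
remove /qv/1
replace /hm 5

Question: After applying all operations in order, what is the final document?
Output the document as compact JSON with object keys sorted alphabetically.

After op 1 (replace /qzl/3 73): {"hm":{"tdi":10,"ww":57},"qv":[79,24,60,59],"qzl":[25,43,57,73,59]}
After op 2 (remove /qv/1): {"hm":{"tdi":10,"ww":57},"qv":[79,60,59],"qzl":[25,43,57,73,59]}
After op 3 (add /qzl 26): {"hm":{"tdi":10,"ww":57},"qv":[79,60,59],"qzl":26}
After op 4 (replace /qv/1 12): {"hm":{"tdi":10,"ww":57},"qv":[79,12,59],"qzl":26}
After op 5 (replace /qzl 59): {"hm":{"tdi":10,"ww":57},"qv":[79,12,59],"qzl":59}
After op 6 (remove /hm/tdi): {"hm":{"ww":57},"qv":[79,12,59],"qzl":59}
After op 7 (replace /qzl 6): {"hm":{"ww":57},"qv":[79,12,59],"qzl":6}
After op 8 (remove /qv/0): {"hm":{"ww":57},"qv":[12,59],"qzl":6}
After op 9 (remove /qv/0): {"hm":{"ww":57},"qv":[59],"qzl":6}
After op 10 (add /qzl 91): {"hm":{"ww":57},"qv":[59],"qzl":91}
After op 11 (add /hm/e 37): {"hm":{"e":37,"ww":57},"qv":[59],"qzl":91}
After op 12 (add /zry 8): {"hm":{"e":37,"ww":57},"qv":[59],"qzl":91,"zry":8}
After op 13 (add /qzl 76): {"hm":{"e":37,"ww":57},"qv":[59],"qzl":76,"zry":8}
After op 14 (replace /hm/ww 88): {"hm":{"e":37,"ww":88},"qv":[59],"qzl":76,"zry":8}
After op 15 (add /qv/0 69): {"hm":{"e":37,"ww":88},"qv":[69,59],"qzl":76,"zry":8}
After op 16 (remove /qv/1): {"hm":{"e":37,"ww":88},"qv":[69],"qzl":76,"zry":8}
After op 17 (replace /hm 5): {"hm":5,"qv":[69],"qzl":76,"zry":8}

Answer: {"hm":5,"qv":[69],"qzl":76,"zry":8}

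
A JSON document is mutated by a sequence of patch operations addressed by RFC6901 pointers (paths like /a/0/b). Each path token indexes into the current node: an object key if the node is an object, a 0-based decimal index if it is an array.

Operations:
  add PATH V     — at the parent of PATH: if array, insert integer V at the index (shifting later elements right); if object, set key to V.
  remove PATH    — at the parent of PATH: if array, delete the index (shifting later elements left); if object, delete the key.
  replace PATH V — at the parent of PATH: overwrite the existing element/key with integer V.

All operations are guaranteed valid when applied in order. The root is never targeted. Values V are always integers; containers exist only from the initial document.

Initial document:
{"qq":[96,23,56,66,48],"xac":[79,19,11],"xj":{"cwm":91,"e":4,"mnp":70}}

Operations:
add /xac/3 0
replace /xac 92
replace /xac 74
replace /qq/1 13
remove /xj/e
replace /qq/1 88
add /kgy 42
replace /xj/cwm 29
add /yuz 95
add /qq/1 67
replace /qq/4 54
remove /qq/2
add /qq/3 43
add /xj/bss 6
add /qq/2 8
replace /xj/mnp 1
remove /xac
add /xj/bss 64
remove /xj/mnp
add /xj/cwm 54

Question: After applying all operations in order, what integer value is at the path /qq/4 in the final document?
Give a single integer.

Answer: 43

Derivation:
After op 1 (add /xac/3 0): {"qq":[96,23,56,66,48],"xac":[79,19,11,0],"xj":{"cwm":91,"e":4,"mnp":70}}
After op 2 (replace /xac 92): {"qq":[96,23,56,66,48],"xac":92,"xj":{"cwm":91,"e":4,"mnp":70}}
After op 3 (replace /xac 74): {"qq":[96,23,56,66,48],"xac":74,"xj":{"cwm":91,"e":4,"mnp":70}}
After op 4 (replace /qq/1 13): {"qq":[96,13,56,66,48],"xac":74,"xj":{"cwm":91,"e":4,"mnp":70}}
After op 5 (remove /xj/e): {"qq":[96,13,56,66,48],"xac":74,"xj":{"cwm":91,"mnp":70}}
After op 6 (replace /qq/1 88): {"qq":[96,88,56,66,48],"xac":74,"xj":{"cwm":91,"mnp":70}}
After op 7 (add /kgy 42): {"kgy":42,"qq":[96,88,56,66,48],"xac":74,"xj":{"cwm":91,"mnp":70}}
After op 8 (replace /xj/cwm 29): {"kgy":42,"qq":[96,88,56,66,48],"xac":74,"xj":{"cwm":29,"mnp":70}}
After op 9 (add /yuz 95): {"kgy":42,"qq":[96,88,56,66,48],"xac":74,"xj":{"cwm":29,"mnp":70},"yuz":95}
After op 10 (add /qq/1 67): {"kgy":42,"qq":[96,67,88,56,66,48],"xac":74,"xj":{"cwm":29,"mnp":70},"yuz":95}
After op 11 (replace /qq/4 54): {"kgy":42,"qq":[96,67,88,56,54,48],"xac":74,"xj":{"cwm":29,"mnp":70},"yuz":95}
After op 12 (remove /qq/2): {"kgy":42,"qq":[96,67,56,54,48],"xac":74,"xj":{"cwm":29,"mnp":70},"yuz":95}
After op 13 (add /qq/3 43): {"kgy":42,"qq":[96,67,56,43,54,48],"xac":74,"xj":{"cwm":29,"mnp":70},"yuz":95}
After op 14 (add /xj/bss 6): {"kgy":42,"qq":[96,67,56,43,54,48],"xac":74,"xj":{"bss":6,"cwm":29,"mnp":70},"yuz":95}
After op 15 (add /qq/2 8): {"kgy":42,"qq":[96,67,8,56,43,54,48],"xac":74,"xj":{"bss":6,"cwm":29,"mnp":70},"yuz":95}
After op 16 (replace /xj/mnp 1): {"kgy":42,"qq":[96,67,8,56,43,54,48],"xac":74,"xj":{"bss":6,"cwm":29,"mnp":1},"yuz":95}
After op 17 (remove /xac): {"kgy":42,"qq":[96,67,8,56,43,54,48],"xj":{"bss":6,"cwm":29,"mnp":1},"yuz":95}
After op 18 (add /xj/bss 64): {"kgy":42,"qq":[96,67,8,56,43,54,48],"xj":{"bss":64,"cwm":29,"mnp":1},"yuz":95}
After op 19 (remove /xj/mnp): {"kgy":42,"qq":[96,67,8,56,43,54,48],"xj":{"bss":64,"cwm":29},"yuz":95}
After op 20 (add /xj/cwm 54): {"kgy":42,"qq":[96,67,8,56,43,54,48],"xj":{"bss":64,"cwm":54},"yuz":95}
Value at /qq/4: 43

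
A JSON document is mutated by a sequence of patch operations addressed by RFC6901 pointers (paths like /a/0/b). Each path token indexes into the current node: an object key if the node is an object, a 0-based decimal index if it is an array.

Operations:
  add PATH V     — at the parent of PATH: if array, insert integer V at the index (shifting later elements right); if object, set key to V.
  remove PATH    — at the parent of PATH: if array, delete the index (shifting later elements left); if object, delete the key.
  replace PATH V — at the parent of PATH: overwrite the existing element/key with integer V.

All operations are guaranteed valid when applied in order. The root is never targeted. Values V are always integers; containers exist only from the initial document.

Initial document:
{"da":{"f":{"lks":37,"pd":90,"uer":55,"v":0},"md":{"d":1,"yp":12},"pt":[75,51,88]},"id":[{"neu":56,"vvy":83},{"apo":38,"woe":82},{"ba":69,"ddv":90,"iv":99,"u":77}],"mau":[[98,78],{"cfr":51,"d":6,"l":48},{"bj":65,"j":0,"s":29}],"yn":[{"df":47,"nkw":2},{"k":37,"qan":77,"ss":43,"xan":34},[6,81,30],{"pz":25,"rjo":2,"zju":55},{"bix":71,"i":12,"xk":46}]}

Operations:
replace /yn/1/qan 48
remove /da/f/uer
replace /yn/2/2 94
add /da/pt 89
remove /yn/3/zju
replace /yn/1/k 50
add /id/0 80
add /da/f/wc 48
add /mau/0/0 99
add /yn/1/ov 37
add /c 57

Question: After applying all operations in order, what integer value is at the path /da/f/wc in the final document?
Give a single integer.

After op 1 (replace /yn/1/qan 48): {"da":{"f":{"lks":37,"pd":90,"uer":55,"v":0},"md":{"d":1,"yp":12},"pt":[75,51,88]},"id":[{"neu":56,"vvy":83},{"apo":38,"woe":82},{"ba":69,"ddv":90,"iv":99,"u":77}],"mau":[[98,78],{"cfr":51,"d":6,"l":48},{"bj":65,"j":0,"s":29}],"yn":[{"df":47,"nkw":2},{"k":37,"qan":48,"ss":43,"xan":34},[6,81,30],{"pz":25,"rjo":2,"zju":55},{"bix":71,"i":12,"xk":46}]}
After op 2 (remove /da/f/uer): {"da":{"f":{"lks":37,"pd":90,"v":0},"md":{"d":1,"yp":12},"pt":[75,51,88]},"id":[{"neu":56,"vvy":83},{"apo":38,"woe":82},{"ba":69,"ddv":90,"iv":99,"u":77}],"mau":[[98,78],{"cfr":51,"d":6,"l":48},{"bj":65,"j":0,"s":29}],"yn":[{"df":47,"nkw":2},{"k":37,"qan":48,"ss":43,"xan":34},[6,81,30],{"pz":25,"rjo":2,"zju":55},{"bix":71,"i":12,"xk":46}]}
After op 3 (replace /yn/2/2 94): {"da":{"f":{"lks":37,"pd":90,"v":0},"md":{"d":1,"yp":12},"pt":[75,51,88]},"id":[{"neu":56,"vvy":83},{"apo":38,"woe":82},{"ba":69,"ddv":90,"iv":99,"u":77}],"mau":[[98,78],{"cfr":51,"d":6,"l":48},{"bj":65,"j":0,"s":29}],"yn":[{"df":47,"nkw":2},{"k":37,"qan":48,"ss":43,"xan":34},[6,81,94],{"pz":25,"rjo":2,"zju":55},{"bix":71,"i":12,"xk":46}]}
After op 4 (add /da/pt 89): {"da":{"f":{"lks":37,"pd":90,"v":0},"md":{"d":1,"yp":12},"pt":89},"id":[{"neu":56,"vvy":83},{"apo":38,"woe":82},{"ba":69,"ddv":90,"iv":99,"u":77}],"mau":[[98,78],{"cfr":51,"d":6,"l":48},{"bj":65,"j":0,"s":29}],"yn":[{"df":47,"nkw":2},{"k":37,"qan":48,"ss":43,"xan":34},[6,81,94],{"pz":25,"rjo":2,"zju":55},{"bix":71,"i":12,"xk":46}]}
After op 5 (remove /yn/3/zju): {"da":{"f":{"lks":37,"pd":90,"v":0},"md":{"d":1,"yp":12},"pt":89},"id":[{"neu":56,"vvy":83},{"apo":38,"woe":82},{"ba":69,"ddv":90,"iv":99,"u":77}],"mau":[[98,78],{"cfr":51,"d":6,"l":48},{"bj":65,"j":0,"s":29}],"yn":[{"df":47,"nkw":2},{"k":37,"qan":48,"ss":43,"xan":34},[6,81,94],{"pz":25,"rjo":2},{"bix":71,"i":12,"xk":46}]}
After op 6 (replace /yn/1/k 50): {"da":{"f":{"lks":37,"pd":90,"v":0},"md":{"d":1,"yp":12},"pt":89},"id":[{"neu":56,"vvy":83},{"apo":38,"woe":82},{"ba":69,"ddv":90,"iv":99,"u":77}],"mau":[[98,78],{"cfr":51,"d":6,"l":48},{"bj":65,"j":0,"s":29}],"yn":[{"df":47,"nkw":2},{"k":50,"qan":48,"ss":43,"xan":34},[6,81,94],{"pz":25,"rjo":2},{"bix":71,"i":12,"xk":46}]}
After op 7 (add /id/0 80): {"da":{"f":{"lks":37,"pd":90,"v":0},"md":{"d":1,"yp":12},"pt":89},"id":[80,{"neu":56,"vvy":83},{"apo":38,"woe":82},{"ba":69,"ddv":90,"iv":99,"u":77}],"mau":[[98,78],{"cfr":51,"d":6,"l":48},{"bj":65,"j":0,"s":29}],"yn":[{"df":47,"nkw":2},{"k":50,"qan":48,"ss":43,"xan":34},[6,81,94],{"pz":25,"rjo":2},{"bix":71,"i":12,"xk":46}]}
After op 8 (add /da/f/wc 48): {"da":{"f":{"lks":37,"pd":90,"v":0,"wc":48},"md":{"d":1,"yp":12},"pt":89},"id":[80,{"neu":56,"vvy":83},{"apo":38,"woe":82},{"ba":69,"ddv":90,"iv":99,"u":77}],"mau":[[98,78],{"cfr":51,"d":6,"l":48},{"bj":65,"j":0,"s":29}],"yn":[{"df":47,"nkw":2},{"k":50,"qan":48,"ss":43,"xan":34},[6,81,94],{"pz":25,"rjo":2},{"bix":71,"i":12,"xk":46}]}
After op 9 (add /mau/0/0 99): {"da":{"f":{"lks":37,"pd":90,"v":0,"wc":48},"md":{"d":1,"yp":12},"pt":89},"id":[80,{"neu":56,"vvy":83},{"apo":38,"woe":82},{"ba":69,"ddv":90,"iv":99,"u":77}],"mau":[[99,98,78],{"cfr":51,"d":6,"l":48},{"bj":65,"j":0,"s":29}],"yn":[{"df":47,"nkw":2},{"k":50,"qan":48,"ss":43,"xan":34},[6,81,94],{"pz":25,"rjo":2},{"bix":71,"i":12,"xk":46}]}
After op 10 (add /yn/1/ov 37): {"da":{"f":{"lks":37,"pd":90,"v":0,"wc":48},"md":{"d":1,"yp":12},"pt":89},"id":[80,{"neu":56,"vvy":83},{"apo":38,"woe":82},{"ba":69,"ddv":90,"iv":99,"u":77}],"mau":[[99,98,78],{"cfr":51,"d":6,"l":48},{"bj":65,"j":0,"s":29}],"yn":[{"df":47,"nkw":2},{"k":50,"ov":37,"qan":48,"ss":43,"xan":34},[6,81,94],{"pz":25,"rjo":2},{"bix":71,"i":12,"xk":46}]}
After op 11 (add /c 57): {"c":57,"da":{"f":{"lks":37,"pd":90,"v":0,"wc":48},"md":{"d":1,"yp":12},"pt":89},"id":[80,{"neu":56,"vvy":83},{"apo":38,"woe":82},{"ba":69,"ddv":90,"iv":99,"u":77}],"mau":[[99,98,78],{"cfr":51,"d":6,"l":48},{"bj":65,"j":0,"s":29}],"yn":[{"df":47,"nkw":2},{"k":50,"ov":37,"qan":48,"ss":43,"xan":34},[6,81,94],{"pz":25,"rjo":2},{"bix":71,"i":12,"xk":46}]}
Value at /da/f/wc: 48

Answer: 48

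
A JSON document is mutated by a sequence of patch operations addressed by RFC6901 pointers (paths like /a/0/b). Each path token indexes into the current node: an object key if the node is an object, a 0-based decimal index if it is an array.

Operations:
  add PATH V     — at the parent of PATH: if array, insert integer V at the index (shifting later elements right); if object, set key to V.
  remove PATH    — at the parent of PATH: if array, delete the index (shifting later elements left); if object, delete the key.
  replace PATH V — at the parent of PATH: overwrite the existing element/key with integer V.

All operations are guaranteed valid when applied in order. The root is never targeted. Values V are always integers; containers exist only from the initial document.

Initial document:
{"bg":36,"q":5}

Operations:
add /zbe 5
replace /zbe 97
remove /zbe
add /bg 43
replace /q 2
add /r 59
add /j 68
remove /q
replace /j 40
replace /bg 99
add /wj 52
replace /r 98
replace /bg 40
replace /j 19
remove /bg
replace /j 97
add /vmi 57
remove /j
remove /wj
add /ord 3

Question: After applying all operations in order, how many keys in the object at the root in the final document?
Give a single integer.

After op 1 (add /zbe 5): {"bg":36,"q":5,"zbe":5}
After op 2 (replace /zbe 97): {"bg":36,"q":5,"zbe":97}
After op 3 (remove /zbe): {"bg":36,"q":5}
After op 4 (add /bg 43): {"bg":43,"q":5}
After op 5 (replace /q 2): {"bg":43,"q":2}
After op 6 (add /r 59): {"bg":43,"q":2,"r":59}
After op 7 (add /j 68): {"bg":43,"j":68,"q":2,"r":59}
After op 8 (remove /q): {"bg":43,"j":68,"r":59}
After op 9 (replace /j 40): {"bg":43,"j":40,"r":59}
After op 10 (replace /bg 99): {"bg":99,"j":40,"r":59}
After op 11 (add /wj 52): {"bg":99,"j":40,"r":59,"wj":52}
After op 12 (replace /r 98): {"bg":99,"j":40,"r":98,"wj":52}
After op 13 (replace /bg 40): {"bg":40,"j":40,"r":98,"wj":52}
After op 14 (replace /j 19): {"bg":40,"j":19,"r":98,"wj":52}
After op 15 (remove /bg): {"j":19,"r":98,"wj":52}
After op 16 (replace /j 97): {"j":97,"r":98,"wj":52}
After op 17 (add /vmi 57): {"j":97,"r":98,"vmi":57,"wj":52}
After op 18 (remove /j): {"r":98,"vmi":57,"wj":52}
After op 19 (remove /wj): {"r":98,"vmi":57}
After op 20 (add /ord 3): {"ord":3,"r":98,"vmi":57}
Size at the root: 3

Answer: 3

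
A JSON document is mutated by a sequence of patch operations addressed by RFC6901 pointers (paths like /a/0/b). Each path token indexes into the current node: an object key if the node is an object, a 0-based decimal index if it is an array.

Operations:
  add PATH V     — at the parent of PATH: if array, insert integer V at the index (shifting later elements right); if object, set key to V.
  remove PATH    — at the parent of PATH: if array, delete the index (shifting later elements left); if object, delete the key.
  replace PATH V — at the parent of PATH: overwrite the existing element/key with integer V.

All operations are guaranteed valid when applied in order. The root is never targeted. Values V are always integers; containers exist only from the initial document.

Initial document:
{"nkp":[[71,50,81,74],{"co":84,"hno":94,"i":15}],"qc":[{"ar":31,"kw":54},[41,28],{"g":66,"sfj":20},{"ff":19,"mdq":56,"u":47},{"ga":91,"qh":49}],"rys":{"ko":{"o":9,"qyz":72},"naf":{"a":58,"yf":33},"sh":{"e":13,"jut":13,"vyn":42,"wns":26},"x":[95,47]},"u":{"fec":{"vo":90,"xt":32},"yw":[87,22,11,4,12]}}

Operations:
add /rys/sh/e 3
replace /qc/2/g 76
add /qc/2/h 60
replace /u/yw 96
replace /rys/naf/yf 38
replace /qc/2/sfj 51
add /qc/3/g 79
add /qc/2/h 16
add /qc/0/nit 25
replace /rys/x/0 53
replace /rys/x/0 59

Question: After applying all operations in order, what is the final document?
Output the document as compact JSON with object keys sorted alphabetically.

After op 1 (add /rys/sh/e 3): {"nkp":[[71,50,81,74],{"co":84,"hno":94,"i":15}],"qc":[{"ar":31,"kw":54},[41,28],{"g":66,"sfj":20},{"ff":19,"mdq":56,"u":47},{"ga":91,"qh":49}],"rys":{"ko":{"o":9,"qyz":72},"naf":{"a":58,"yf":33},"sh":{"e":3,"jut":13,"vyn":42,"wns":26},"x":[95,47]},"u":{"fec":{"vo":90,"xt":32},"yw":[87,22,11,4,12]}}
After op 2 (replace /qc/2/g 76): {"nkp":[[71,50,81,74],{"co":84,"hno":94,"i":15}],"qc":[{"ar":31,"kw":54},[41,28],{"g":76,"sfj":20},{"ff":19,"mdq":56,"u":47},{"ga":91,"qh":49}],"rys":{"ko":{"o":9,"qyz":72},"naf":{"a":58,"yf":33},"sh":{"e":3,"jut":13,"vyn":42,"wns":26},"x":[95,47]},"u":{"fec":{"vo":90,"xt":32},"yw":[87,22,11,4,12]}}
After op 3 (add /qc/2/h 60): {"nkp":[[71,50,81,74],{"co":84,"hno":94,"i":15}],"qc":[{"ar":31,"kw":54},[41,28],{"g":76,"h":60,"sfj":20},{"ff":19,"mdq":56,"u":47},{"ga":91,"qh":49}],"rys":{"ko":{"o":9,"qyz":72},"naf":{"a":58,"yf":33},"sh":{"e":3,"jut":13,"vyn":42,"wns":26},"x":[95,47]},"u":{"fec":{"vo":90,"xt":32},"yw":[87,22,11,4,12]}}
After op 4 (replace /u/yw 96): {"nkp":[[71,50,81,74],{"co":84,"hno":94,"i":15}],"qc":[{"ar":31,"kw":54},[41,28],{"g":76,"h":60,"sfj":20},{"ff":19,"mdq":56,"u":47},{"ga":91,"qh":49}],"rys":{"ko":{"o":9,"qyz":72},"naf":{"a":58,"yf":33},"sh":{"e":3,"jut":13,"vyn":42,"wns":26},"x":[95,47]},"u":{"fec":{"vo":90,"xt":32},"yw":96}}
After op 5 (replace /rys/naf/yf 38): {"nkp":[[71,50,81,74],{"co":84,"hno":94,"i":15}],"qc":[{"ar":31,"kw":54},[41,28],{"g":76,"h":60,"sfj":20},{"ff":19,"mdq":56,"u":47},{"ga":91,"qh":49}],"rys":{"ko":{"o":9,"qyz":72},"naf":{"a":58,"yf":38},"sh":{"e":3,"jut":13,"vyn":42,"wns":26},"x":[95,47]},"u":{"fec":{"vo":90,"xt":32},"yw":96}}
After op 6 (replace /qc/2/sfj 51): {"nkp":[[71,50,81,74],{"co":84,"hno":94,"i":15}],"qc":[{"ar":31,"kw":54},[41,28],{"g":76,"h":60,"sfj":51},{"ff":19,"mdq":56,"u":47},{"ga":91,"qh":49}],"rys":{"ko":{"o":9,"qyz":72},"naf":{"a":58,"yf":38},"sh":{"e":3,"jut":13,"vyn":42,"wns":26},"x":[95,47]},"u":{"fec":{"vo":90,"xt":32},"yw":96}}
After op 7 (add /qc/3/g 79): {"nkp":[[71,50,81,74],{"co":84,"hno":94,"i":15}],"qc":[{"ar":31,"kw":54},[41,28],{"g":76,"h":60,"sfj":51},{"ff":19,"g":79,"mdq":56,"u":47},{"ga":91,"qh":49}],"rys":{"ko":{"o":9,"qyz":72},"naf":{"a":58,"yf":38},"sh":{"e":3,"jut":13,"vyn":42,"wns":26},"x":[95,47]},"u":{"fec":{"vo":90,"xt":32},"yw":96}}
After op 8 (add /qc/2/h 16): {"nkp":[[71,50,81,74],{"co":84,"hno":94,"i":15}],"qc":[{"ar":31,"kw":54},[41,28],{"g":76,"h":16,"sfj":51},{"ff":19,"g":79,"mdq":56,"u":47},{"ga":91,"qh":49}],"rys":{"ko":{"o":9,"qyz":72},"naf":{"a":58,"yf":38},"sh":{"e":3,"jut":13,"vyn":42,"wns":26},"x":[95,47]},"u":{"fec":{"vo":90,"xt":32},"yw":96}}
After op 9 (add /qc/0/nit 25): {"nkp":[[71,50,81,74],{"co":84,"hno":94,"i":15}],"qc":[{"ar":31,"kw":54,"nit":25},[41,28],{"g":76,"h":16,"sfj":51},{"ff":19,"g":79,"mdq":56,"u":47},{"ga":91,"qh":49}],"rys":{"ko":{"o":9,"qyz":72},"naf":{"a":58,"yf":38},"sh":{"e":3,"jut":13,"vyn":42,"wns":26},"x":[95,47]},"u":{"fec":{"vo":90,"xt":32},"yw":96}}
After op 10 (replace /rys/x/0 53): {"nkp":[[71,50,81,74],{"co":84,"hno":94,"i":15}],"qc":[{"ar":31,"kw":54,"nit":25},[41,28],{"g":76,"h":16,"sfj":51},{"ff":19,"g":79,"mdq":56,"u":47},{"ga":91,"qh":49}],"rys":{"ko":{"o":9,"qyz":72},"naf":{"a":58,"yf":38},"sh":{"e":3,"jut":13,"vyn":42,"wns":26},"x":[53,47]},"u":{"fec":{"vo":90,"xt":32},"yw":96}}
After op 11 (replace /rys/x/0 59): {"nkp":[[71,50,81,74],{"co":84,"hno":94,"i":15}],"qc":[{"ar":31,"kw":54,"nit":25},[41,28],{"g":76,"h":16,"sfj":51},{"ff":19,"g":79,"mdq":56,"u":47},{"ga":91,"qh":49}],"rys":{"ko":{"o":9,"qyz":72},"naf":{"a":58,"yf":38},"sh":{"e":3,"jut":13,"vyn":42,"wns":26},"x":[59,47]},"u":{"fec":{"vo":90,"xt":32},"yw":96}}

Answer: {"nkp":[[71,50,81,74],{"co":84,"hno":94,"i":15}],"qc":[{"ar":31,"kw":54,"nit":25},[41,28],{"g":76,"h":16,"sfj":51},{"ff":19,"g":79,"mdq":56,"u":47},{"ga":91,"qh":49}],"rys":{"ko":{"o":9,"qyz":72},"naf":{"a":58,"yf":38},"sh":{"e":3,"jut":13,"vyn":42,"wns":26},"x":[59,47]},"u":{"fec":{"vo":90,"xt":32},"yw":96}}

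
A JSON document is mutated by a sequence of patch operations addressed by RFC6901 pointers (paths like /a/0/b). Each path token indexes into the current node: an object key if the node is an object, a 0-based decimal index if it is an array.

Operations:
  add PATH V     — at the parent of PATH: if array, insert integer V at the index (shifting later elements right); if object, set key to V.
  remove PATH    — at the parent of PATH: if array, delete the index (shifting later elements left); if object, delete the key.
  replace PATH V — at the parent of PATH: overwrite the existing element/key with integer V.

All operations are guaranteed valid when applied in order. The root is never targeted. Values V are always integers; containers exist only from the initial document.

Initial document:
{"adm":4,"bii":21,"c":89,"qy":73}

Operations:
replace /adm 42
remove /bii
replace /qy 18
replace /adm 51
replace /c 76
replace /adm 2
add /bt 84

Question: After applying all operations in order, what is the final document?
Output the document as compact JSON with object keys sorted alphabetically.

Answer: {"adm":2,"bt":84,"c":76,"qy":18}

Derivation:
After op 1 (replace /adm 42): {"adm":42,"bii":21,"c":89,"qy":73}
After op 2 (remove /bii): {"adm":42,"c":89,"qy":73}
After op 3 (replace /qy 18): {"adm":42,"c":89,"qy":18}
After op 4 (replace /adm 51): {"adm":51,"c":89,"qy":18}
After op 5 (replace /c 76): {"adm":51,"c":76,"qy":18}
After op 6 (replace /adm 2): {"adm":2,"c":76,"qy":18}
After op 7 (add /bt 84): {"adm":2,"bt":84,"c":76,"qy":18}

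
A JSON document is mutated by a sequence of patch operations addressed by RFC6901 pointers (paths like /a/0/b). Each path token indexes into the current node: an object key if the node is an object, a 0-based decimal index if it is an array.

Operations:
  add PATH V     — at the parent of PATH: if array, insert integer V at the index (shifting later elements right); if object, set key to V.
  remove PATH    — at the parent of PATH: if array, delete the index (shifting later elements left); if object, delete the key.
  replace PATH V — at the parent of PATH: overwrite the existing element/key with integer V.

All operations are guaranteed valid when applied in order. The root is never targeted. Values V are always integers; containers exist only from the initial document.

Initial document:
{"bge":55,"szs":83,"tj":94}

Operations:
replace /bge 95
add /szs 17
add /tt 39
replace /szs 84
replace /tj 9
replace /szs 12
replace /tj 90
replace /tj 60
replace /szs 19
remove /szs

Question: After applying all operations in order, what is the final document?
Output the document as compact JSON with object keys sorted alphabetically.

After op 1 (replace /bge 95): {"bge":95,"szs":83,"tj":94}
After op 2 (add /szs 17): {"bge":95,"szs":17,"tj":94}
After op 3 (add /tt 39): {"bge":95,"szs":17,"tj":94,"tt":39}
After op 4 (replace /szs 84): {"bge":95,"szs":84,"tj":94,"tt":39}
After op 5 (replace /tj 9): {"bge":95,"szs":84,"tj":9,"tt":39}
After op 6 (replace /szs 12): {"bge":95,"szs":12,"tj":9,"tt":39}
After op 7 (replace /tj 90): {"bge":95,"szs":12,"tj":90,"tt":39}
After op 8 (replace /tj 60): {"bge":95,"szs":12,"tj":60,"tt":39}
After op 9 (replace /szs 19): {"bge":95,"szs":19,"tj":60,"tt":39}
After op 10 (remove /szs): {"bge":95,"tj":60,"tt":39}

Answer: {"bge":95,"tj":60,"tt":39}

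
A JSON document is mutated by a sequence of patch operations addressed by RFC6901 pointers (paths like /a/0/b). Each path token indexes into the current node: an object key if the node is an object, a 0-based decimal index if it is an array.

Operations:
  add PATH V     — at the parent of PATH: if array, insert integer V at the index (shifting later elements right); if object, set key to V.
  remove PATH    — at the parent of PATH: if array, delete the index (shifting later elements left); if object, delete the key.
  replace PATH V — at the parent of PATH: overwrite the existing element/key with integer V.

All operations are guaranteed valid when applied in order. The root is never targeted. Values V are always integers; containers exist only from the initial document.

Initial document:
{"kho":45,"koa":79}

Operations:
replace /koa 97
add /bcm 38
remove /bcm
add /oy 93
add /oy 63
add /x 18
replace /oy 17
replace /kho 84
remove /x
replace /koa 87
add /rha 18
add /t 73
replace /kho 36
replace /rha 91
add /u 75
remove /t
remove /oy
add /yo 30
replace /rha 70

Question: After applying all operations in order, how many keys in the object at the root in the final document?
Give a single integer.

Answer: 5

Derivation:
After op 1 (replace /koa 97): {"kho":45,"koa":97}
After op 2 (add /bcm 38): {"bcm":38,"kho":45,"koa":97}
After op 3 (remove /bcm): {"kho":45,"koa":97}
After op 4 (add /oy 93): {"kho":45,"koa":97,"oy":93}
After op 5 (add /oy 63): {"kho":45,"koa":97,"oy":63}
After op 6 (add /x 18): {"kho":45,"koa":97,"oy":63,"x":18}
After op 7 (replace /oy 17): {"kho":45,"koa":97,"oy":17,"x":18}
After op 8 (replace /kho 84): {"kho":84,"koa":97,"oy":17,"x":18}
After op 9 (remove /x): {"kho":84,"koa":97,"oy":17}
After op 10 (replace /koa 87): {"kho":84,"koa":87,"oy":17}
After op 11 (add /rha 18): {"kho":84,"koa":87,"oy":17,"rha":18}
After op 12 (add /t 73): {"kho":84,"koa":87,"oy":17,"rha":18,"t":73}
After op 13 (replace /kho 36): {"kho":36,"koa":87,"oy":17,"rha":18,"t":73}
After op 14 (replace /rha 91): {"kho":36,"koa":87,"oy":17,"rha":91,"t":73}
After op 15 (add /u 75): {"kho":36,"koa":87,"oy":17,"rha":91,"t":73,"u":75}
After op 16 (remove /t): {"kho":36,"koa":87,"oy":17,"rha":91,"u":75}
After op 17 (remove /oy): {"kho":36,"koa":87,"rha":91,"u":75}
After op 18 (add /yo 30): {"kho":36,"koa":87,"rha":91,"u":75,"yo":30}
After op 19 (replace /rha 70): {"kho":36,"koa":87,"rha":70,"u":75,"yo":30}
Size at the root: 5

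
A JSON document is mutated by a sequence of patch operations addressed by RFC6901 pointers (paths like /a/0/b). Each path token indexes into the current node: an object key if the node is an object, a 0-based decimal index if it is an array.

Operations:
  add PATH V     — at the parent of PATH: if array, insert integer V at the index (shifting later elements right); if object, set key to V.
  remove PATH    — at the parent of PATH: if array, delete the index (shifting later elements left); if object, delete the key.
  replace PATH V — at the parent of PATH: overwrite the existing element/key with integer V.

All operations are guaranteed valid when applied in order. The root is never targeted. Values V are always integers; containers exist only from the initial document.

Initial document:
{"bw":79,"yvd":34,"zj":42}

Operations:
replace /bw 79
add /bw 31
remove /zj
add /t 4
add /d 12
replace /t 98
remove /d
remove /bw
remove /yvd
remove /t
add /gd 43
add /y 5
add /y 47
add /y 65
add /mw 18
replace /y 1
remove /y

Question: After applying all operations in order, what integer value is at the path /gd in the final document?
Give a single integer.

After op 1 (replace /bw 79): {"bw":79,"yvd":34,"zj":42}
After op 2 (add /bw 31): {"bw":31,"yvd":34,"zj":42}
After op 3 (remove /zj): {"bw":31,"yvd":34}
After op 4 (add /t 4): {"bw":31,"t":4,"yvd":34}
After op 5 (add /d 12): {"bw":31,"d":12,"t":4,"yvd":34}
After op 6 (replace /t 98): {"bw":31,"d":12,"t":98,"yvd":34}
After op 7 (remove /d): {"bw":31,"t":98,"yvd":34}
After op 8 (remove /bw): {"t":98,"yvd":34}
After op 9 (remove /yvd): {"t":98}
After op 10 (remove /t): {}
After op 11 (add /gd 43): {"gd":43}
After op 12 (add /y 5): {"gd":43,"y":5}
After op 13 (add /y 47): {"gd":43,"y":47}
After op 14 (add /y 65): {"gd":43,"y":65}
After op 15 (add /mw 18): {"gd":43,"mw":18,"y":65}
After op 16 (replace /y 1): {"gd":43,"mw":18,"y":1}
After op 17 (remove /y): {"gd":43,"mw":18}
Value at /gd: 43

Answer: 43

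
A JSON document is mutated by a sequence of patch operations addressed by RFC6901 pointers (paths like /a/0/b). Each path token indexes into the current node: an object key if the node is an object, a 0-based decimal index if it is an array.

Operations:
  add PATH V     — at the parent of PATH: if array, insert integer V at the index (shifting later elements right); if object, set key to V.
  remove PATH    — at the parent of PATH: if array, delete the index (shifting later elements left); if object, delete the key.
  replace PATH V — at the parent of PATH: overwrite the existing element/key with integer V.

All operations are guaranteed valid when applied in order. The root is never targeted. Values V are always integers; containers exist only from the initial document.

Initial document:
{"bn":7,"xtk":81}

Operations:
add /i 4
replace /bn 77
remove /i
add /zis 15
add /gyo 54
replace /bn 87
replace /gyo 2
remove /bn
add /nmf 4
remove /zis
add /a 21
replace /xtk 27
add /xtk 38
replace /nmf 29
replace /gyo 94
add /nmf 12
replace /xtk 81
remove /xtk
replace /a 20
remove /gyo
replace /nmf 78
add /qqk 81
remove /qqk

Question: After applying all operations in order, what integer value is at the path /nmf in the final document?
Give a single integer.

After op 1 (add /i 4): {"bn":7,"i":4,"xtk":81}
After op 2 (replace /bn 77): {"bn":77,"i":4,"xtk":81}
After op 3 (remove /i): {"bn":77,"xtk":81}
After op 4 (add /zis 15): {"bn":77,"xtk":81,"zis":15}
After op 5 (add /gyo 54): {"bn":77,"gyo":54,"xtk":81,"zis":15}
After op 6 (replace /bn 87): {"bn":87,"gyo":54,"xtk":81,"zis":15}
After op 7 (replace /gyo 2): {"bn":87,"gyo":2,"xtk":81,"zis":15}
After op 8 (remove /bn): {"gyo":2,"xtk":81,"zis":15}
After op 9 (add /nmf 4): {"gyo":2,"nmf":4,"xtk":81,"zis":15}
After op 10 (remove /zis): {"gyo":2,"nmf":4,"xtk":81}
After op 11 (add /a 21): {"a":21,"gyo":2,"nmf":4,"xtk":81}
After op 12 (replace /xtk 27): {"a":21,"gyo":2,"nmf":4,"xtk":27}
After op 13 (add /xtk 38): {"a":21,"gyo":2,"nmf":4,"xtk":38}
After op 14 (replace /nmf 29): {"a":21,"gyo":2,"nmf":29,"xtk":38}
After op 15 (replace /gyo 94): {"a":21,"gyo":94,"nmf":29,"xtk":38}
After op 16 (add /nmf 12): {"a":21,"gyo":94,"nmf":12,"xtk":38}
After op 17 (replace /xtk 81): {"a":21,"gyo":94,"nmf":12,"xtk":81}
After op 18 (remove /xtk): {"a":21,"gyo":94,"nmf":12}
After op 19 (replace /a 20): {"a":20,"gyo":94,"nmf":12}
After op 20 (remove /gyo): {"a":20,"nmf":12}
After op 21 (replace /nmf 78): {"a":20,"nmf":78}
After op 22 (add /qqk 81): {"a":20,"nmf":78,"qqk":81}
After op 23 (remove /qqk): {"a":20,"nmf":78}
Value at /nmf: 78

Answer: 78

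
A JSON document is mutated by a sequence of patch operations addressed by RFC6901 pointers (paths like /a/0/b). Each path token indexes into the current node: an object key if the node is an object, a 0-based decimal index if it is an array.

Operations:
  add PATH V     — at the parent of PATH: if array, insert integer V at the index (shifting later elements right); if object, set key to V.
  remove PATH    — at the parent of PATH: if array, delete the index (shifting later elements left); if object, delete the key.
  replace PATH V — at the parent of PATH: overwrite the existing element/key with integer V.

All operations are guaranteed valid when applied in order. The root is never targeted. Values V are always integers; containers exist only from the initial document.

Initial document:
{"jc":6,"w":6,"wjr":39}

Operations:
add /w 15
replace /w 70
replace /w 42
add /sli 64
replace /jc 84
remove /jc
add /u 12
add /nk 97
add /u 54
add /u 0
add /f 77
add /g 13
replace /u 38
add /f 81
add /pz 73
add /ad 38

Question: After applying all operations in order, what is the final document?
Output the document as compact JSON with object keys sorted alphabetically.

After op 1 (add /w 15): {"jc":6,"w":15,"wjr":39}
After op 2 (replace /w 70): {"jc":6,"w":70,"wjr":39}
After op 3 (replace /w 42): {"jc":6,"w":42,"wjr":39}
After op 4 (add /sli 64): {"jc":6,"sli":64,"w":42,"wjr":39}
After op 5 (replace /jc 84): {"jc":84,"sli":64,"w":42,"wjr":39}
After op 6 (remove /jc): {"sli":64,"w":42,"wjr":39}
After op 7 (add /u 12): {"sli":64,"u":12,"w":42,"wjr":39}
After op 8 (add /nk 97): {"nk":97,"sli":64,"u":12,"w":42,"wjr":39}
After op 9 (add /u 54): {"nk":97,"sli":64,"u":54,"w":42,"wjr":39}
After op 10 (add /u 0): {"nk":97,"sli":64,"u":0,"w":42,"wjr":39}
After op 11 (add /f 77): {"f":77,"nk":97,"sli":64,"u":0,"w":42,"wjr":39}
After op 12 (add /g 13): {"f":77,"g":13,"nk":97,"sli":64,"u":0,"w":42,"wjr":39}
After op 13 (replace /u 38): {"f":77,"g":13,"nk":97,"sli":64,"u":38,"w":42,"wjr":39}
After op 14 (add /f 81): {"f":81,"g":13,"nk":97,"sli":64,"u":38,"w":42,"wjr":39}
After op 15 (add /pz 73): {"f":81,"g":13,"nk":97,"pz":73,"sli":64,"u":38,"w":42,"wjr":39}
After op 16 (add /ad 38): {"ad":38,"f":81,"g":13,"nk":97,"pz":73,"sli":64,"u":38,"w":42,"wjr":39}

Answer: {"ad":38,"f":81,"g":13,"nk":97,"pz":73,"sli":64,"u":38,"w":42,"wjr":39}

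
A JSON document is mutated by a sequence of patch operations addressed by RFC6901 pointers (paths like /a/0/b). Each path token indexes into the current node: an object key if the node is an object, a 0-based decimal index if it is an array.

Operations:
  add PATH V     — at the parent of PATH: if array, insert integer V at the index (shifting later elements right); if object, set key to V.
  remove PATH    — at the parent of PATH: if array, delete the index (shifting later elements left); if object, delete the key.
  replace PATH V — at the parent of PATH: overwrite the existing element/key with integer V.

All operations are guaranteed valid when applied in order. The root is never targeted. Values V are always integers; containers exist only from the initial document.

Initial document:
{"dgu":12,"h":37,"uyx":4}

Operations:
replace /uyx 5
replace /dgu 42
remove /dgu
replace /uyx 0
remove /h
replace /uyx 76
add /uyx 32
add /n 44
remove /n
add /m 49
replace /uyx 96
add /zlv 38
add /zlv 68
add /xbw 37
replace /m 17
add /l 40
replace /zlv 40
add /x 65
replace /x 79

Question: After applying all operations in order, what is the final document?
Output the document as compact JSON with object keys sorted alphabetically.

Answer: {"l":40,"m":17,"uyx":96,"x":79,"xbw":37,"zlv":40}

Derivation:
After op 1 (replace /uyx 5): {"dgu":12,"h":37,"uyx":5}
After op 2 (replace /dgu 42): {"dgu":42,"h":37,"uyx":5}
After op 3 (remove /dgu): {"h":37,"uyx":5}
After op 4 (replace /uyx 0): {"h":37,"uyx":0}
After op 5 (remove /h): {"uyx":0}
After op 6 (replace /uyx 76): {"uyx":76}
After op 7 (add /uyx 32): {"uyx":32}
After op 8 (add /n 44): {"n":44,"uyx":32}
After op 9 (remove /n): {"uyx":32}
After op 10 (add /m 49): {"m":49,"uyx":32}
After op 11 (replace /uyx 96): {"m":49,"uyx":96}
After op 12 (add /zlv 38): {"m":49,"uyx":96,"zlv":38}
After op 13 (add /zlv 68): {"m":49,"uyx":96,"zlv":68}
After op 14 (add /xbw 37): {"m":49,"uyx":96,"xbw":37,"zlv":68}
After op 15 (replace /m 17): {"m":17,"uyx":96,"xbw":37,"zlv":68}
After op 16 (add /l 40): {"l":40,"m":17,"uyx":96,"xbw":37,"zlv":68}
After op 17 (replace /zlv 40): {"l":40,"m":17,"uyx":96,"xbw":37,"zlv":40}
After op 18 (add /x 65): {"l":40,"m":17,"uyx":96,"x":65,"xbw":37,"zlv":40}
After op 19 (replace /x 79): {"l":40,"m":17,"uyx":96,"x":79,"xbw":37,"zlv":40}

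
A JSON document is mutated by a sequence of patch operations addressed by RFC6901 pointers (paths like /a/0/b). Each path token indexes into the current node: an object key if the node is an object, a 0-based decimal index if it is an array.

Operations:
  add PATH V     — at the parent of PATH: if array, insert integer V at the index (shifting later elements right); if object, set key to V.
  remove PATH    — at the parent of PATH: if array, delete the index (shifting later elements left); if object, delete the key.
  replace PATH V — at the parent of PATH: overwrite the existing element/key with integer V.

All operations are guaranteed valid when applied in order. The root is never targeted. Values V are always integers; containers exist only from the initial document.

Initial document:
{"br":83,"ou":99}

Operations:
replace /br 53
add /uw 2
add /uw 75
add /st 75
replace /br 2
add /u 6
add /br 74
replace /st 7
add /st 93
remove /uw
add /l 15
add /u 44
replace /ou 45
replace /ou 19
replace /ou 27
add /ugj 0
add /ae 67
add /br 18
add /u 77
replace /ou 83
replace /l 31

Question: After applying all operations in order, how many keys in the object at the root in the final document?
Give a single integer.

Answer: 7

Derivation:
After op 1 (replace /br 53): {"br":53,"ou":99}
After op 2 (add /uw 2): {"br":53,"ou":99,"uw":2}
After op 3 (add /uw 75): {"br":53,"ou":99,"uw":75}
After op 4 (add /st 75): {"br":53,"ou":99,"st":75,"uw":75}
After op 5 (replace /br 2): {"br":2,"ou":99,"st":75,"uw":75}
After op 6 (add /u 6): {"br":2,"ou":99,"st":75,"u":6,"uw":75}
After op 7 (add /br 74): {"br":74,"ou":99,"st":75,"u":6,"uw":75}
After op 8 (replace /st 7): {"br":74,"ou":99,"st":7,"u":6,"uw":75}
After op 9 (add /st 93): {"br":74,"ou":99,"st":93,"u":6,"uw":75}
After op 10 (remove /uw): {"br":74,"ou":99,"st":93,"u":6}
After op 11 (add /l 15): {"br":74,"l":15,"ou":99,"st":93,"u":6}
After op 12 (add /u 44): {"br":74,"l":15,"ou":99,"st":93,"u":44}
After op 13 (replace /ou 45): {"br":74,"l":15,"ou":45,"st":93,"u":44}
After op 14 (replace /ou 19): {"br":74,"l":15,"ou":19,"st":93,"u":44}
After op 15 (replace /ou 27): {"br":74,"l":15,"ou":27,"st":93,"u":44}
After op 16 (add /ugj 0): {"br":74,"l":15,"ou":27,"st":93,"u":44,"ugj":0}
After op 17 (add /ae 67): {"ae":67,"br":74,"l":15,"ou":27,"st":93,"u":44,"ugj":0}
After op 18 (add /br 18): {"ae":67,"br":18,"l":15,"ou":27,"st":93,"u":44,"ugj":0}
After op 19 (add /u 77): {"ae":67,"br":18,"l":15,"ou":27,"st":93,"u":77,"ugj":0}
After op 20 (replace /ou 83): {"ae":67,"br":18,"l":15,"ou":83,"st":93,"u":77,"ugj":0}
After op 21 (replace /l 31): {"ae":67,"br":18,"l":31,"ou":83,"st":93,"u":77,"ugj":0}
Size at the root: 7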